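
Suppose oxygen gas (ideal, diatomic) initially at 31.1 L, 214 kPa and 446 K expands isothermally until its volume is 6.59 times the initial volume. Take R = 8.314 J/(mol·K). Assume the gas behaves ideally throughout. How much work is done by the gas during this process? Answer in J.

12500 J

n = P₁V₁/(RT₁) = 214×31.1/(8.314×446) = 1.79 mol.
Isothermal: T stays 446 K; PV = const ⇒ V₂ = 205 L, P₂ = 32.5 kPa.
W = nRT ln(V₂/V₁) = 1.79×8.314×446×ln(6.59) = 12500 J.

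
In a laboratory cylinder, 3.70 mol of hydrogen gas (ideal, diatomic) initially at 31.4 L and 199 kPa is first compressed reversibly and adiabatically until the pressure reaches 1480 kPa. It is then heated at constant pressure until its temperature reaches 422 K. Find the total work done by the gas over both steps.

-10200 J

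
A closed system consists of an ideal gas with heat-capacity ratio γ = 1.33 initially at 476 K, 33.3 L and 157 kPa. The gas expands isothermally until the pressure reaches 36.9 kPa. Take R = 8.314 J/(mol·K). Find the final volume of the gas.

Isothermal: T stays 476 K; PV = const ⇒ V₂ = 142 L, P₂ = 36.9 kPa.

142 L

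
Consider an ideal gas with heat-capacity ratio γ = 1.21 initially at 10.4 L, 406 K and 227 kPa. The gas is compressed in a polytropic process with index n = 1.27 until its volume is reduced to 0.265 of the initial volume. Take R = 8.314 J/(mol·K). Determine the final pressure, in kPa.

1230 kPa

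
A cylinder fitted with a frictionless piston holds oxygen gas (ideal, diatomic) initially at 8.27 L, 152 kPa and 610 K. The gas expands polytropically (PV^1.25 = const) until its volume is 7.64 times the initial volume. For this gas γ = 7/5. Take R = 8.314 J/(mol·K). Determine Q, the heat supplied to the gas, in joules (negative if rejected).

751 J

n = P₁V₁/(RT₁) = 152×8.27/(8.314×610) = 0.248 mol.
Polytropic n=1.25: T₂ = T₁(V₁/V₂)^(n−1) = 610×(0.131)^0.25 = 367 K; P₂ = P₁(V₁/V₂)^n = 12.0 kPa.
W = (P₁V₁−P₂V₂)/(n−1) = (152×8.27−12.0×63.2)/0.25 = 2000 J.
ΔU = nCvΔT = 0.248×20.8×(367−610) = -1250 J.
Q = ΔU + W = 751 J.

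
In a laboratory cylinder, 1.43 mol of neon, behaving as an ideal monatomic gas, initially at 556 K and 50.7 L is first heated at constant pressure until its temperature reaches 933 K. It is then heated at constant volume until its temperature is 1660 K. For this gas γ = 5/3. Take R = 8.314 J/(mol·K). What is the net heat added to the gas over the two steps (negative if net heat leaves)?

24200 J

P₁ = nRT₁/V₁ = 1.43×8.314×556/50.7 = 130 kPa.
Step 1 — Isobaric: P stays 130 kPa; V/T = const ⇒ T₂ = 933 K, V₂ = 85.1 L.
W = PΔV = 130×(85.1−50.7) kPa·L = 4480 J.
ΔU = nCvΔT = 1.43×12.5×(933−556) = 6720 J.
Q = ΔU + W = nCpΔT = 11200 J.
State after step 1: P = 130 kPa, V = 85.1 L, T = 933 K.
Step 2 — Isochoric: V stays 85.1 L; P/T = const ⇒ T₂ = 1660 K, P₂ = 232 kPa.
W = 0 (no volume change).
ΔU = nCvΔT = 1.43×12.5×(1660−933) = 13000 J.
Q = ΔU = 13000 J.
Net over both steps: W = 4480 J, Q = 24200 J, ΔU = 19700 J.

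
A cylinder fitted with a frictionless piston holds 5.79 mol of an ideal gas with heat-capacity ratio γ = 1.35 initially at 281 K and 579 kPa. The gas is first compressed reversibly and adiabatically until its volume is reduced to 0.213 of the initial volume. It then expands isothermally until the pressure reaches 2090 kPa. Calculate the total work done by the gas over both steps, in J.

V₁ = nRT₁/P₁ = 5.79×8.314×281/579 = 23.4 L.
Step 1 — Adiabatic: TV^(γ−1) = const ⇒ T₂ = 281×(4.69)^0.350 = 483 K; PV^γ = const ⇒ P₂ = 4670 kPa.
ΔU = nCvΔT = 5.79×23.8×(483−281) = 27800 J.
Q = 0 for an adiabatic process, so W = −ΔU = -27800 J.
State after step 1: P = 4670 kPa, V = 4.98 L, T = 483 K.
Step 2 — Isothermal: T stays 483 K; PV = const ⇒ V₂ = 11.1 L, P₂ = 2090 kPa.
ΔU = 0 (ideal gas, T constant).
W = nRT ln(V₂/V₁) = 5.79×8.314×483×ln(2.23) = 18700 J.
Q = ΔU + W = 18700 J.
Net over both steps: W = -9070 J, Q = 18700 J, ΔU = 27800 J.

-9070 J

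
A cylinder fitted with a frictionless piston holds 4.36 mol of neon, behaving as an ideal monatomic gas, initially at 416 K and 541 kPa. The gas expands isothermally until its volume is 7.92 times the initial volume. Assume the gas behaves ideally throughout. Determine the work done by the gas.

31200 J

V₁ = nRT₁/P₁ = 4.36×8.314×416/541 = 27.9 L.
Isothermal: T stays 416 K; PV = const ⇒ V₂ = 221 L, P₂ = 68.3 kPa.
W = nRT ln(V₂/V₁) = 4.36×8.314×416×ln(7.92) = 31200 J.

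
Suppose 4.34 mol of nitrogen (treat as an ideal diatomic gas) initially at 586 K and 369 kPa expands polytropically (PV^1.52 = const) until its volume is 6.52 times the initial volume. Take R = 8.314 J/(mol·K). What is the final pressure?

21.3 kPa

V₁ = nRT₁/P₁ = 4.34×8.314×586/369 = 57.3 L.
Polytropic n=1.52: T₂ = T₁(V₁/V₂)^(n−1) = 586×(0.153)^0.52 = 221 K; P₂ = P₁(V₁/V₂)^n = 21.3 kPa.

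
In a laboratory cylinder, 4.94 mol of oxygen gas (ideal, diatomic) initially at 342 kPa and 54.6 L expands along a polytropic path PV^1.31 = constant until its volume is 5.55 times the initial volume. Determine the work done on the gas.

T₁ = P₁V₁/(nR) = 342×54.6/(4.94×8.314) = 455 K.
Polytropic n=1.31: T₂ = T₁(V₁/V₂)^(n−1) = 455×(0.180)^0.31 = 267 K; P₂ = P₁(V₁/V₂)^n = 36.2 kPa.
W = (P₁V₁−P₂V₂)/(n−1) = (342×54.6−36.2×303)/0.31 = 24800 J.
Work done on the gas = −W_by = -24800 J.

-24800 J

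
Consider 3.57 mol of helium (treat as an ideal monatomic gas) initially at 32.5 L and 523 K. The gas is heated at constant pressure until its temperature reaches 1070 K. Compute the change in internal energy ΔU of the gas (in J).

P₁ = nRT₁/V₁ = 3.57×8.314×523/32.5 = 478 kPa.
Isobaric: P stays 478 kPa; V/T = const ⇒ T₂ = 1070 K, V₂ = 66.5 L.
For an ideal gas ΔU = nCvΔT with Cv = (3/2)R = 12.5 J/(mol·K).
ΔU = 3.57×12.5×(1070−523) = 24400 J.

24400 J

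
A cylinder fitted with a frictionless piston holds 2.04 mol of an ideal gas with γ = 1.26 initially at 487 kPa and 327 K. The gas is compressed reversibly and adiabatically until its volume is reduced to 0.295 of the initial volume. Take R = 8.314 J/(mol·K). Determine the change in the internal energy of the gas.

7970 J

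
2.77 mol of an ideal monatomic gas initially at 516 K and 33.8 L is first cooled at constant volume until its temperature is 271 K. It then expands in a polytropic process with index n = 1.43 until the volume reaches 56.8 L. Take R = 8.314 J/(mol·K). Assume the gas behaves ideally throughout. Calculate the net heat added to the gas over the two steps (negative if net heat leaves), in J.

P₁ = nRT₁/V₁ = 2.77×8.314×516/33.8 = 352 kPa.
Step 1 — Isochoric: V stays 33.8 L; P/T = const ⇒ T₂ = 271 K, P₂ = 185 kPa.
W = 0 (no volume change).
ΔU = nCvΔT = 2.77×12.5×(271−516) = -8460 J.
Q = ΔU = -8460 J.
State after step 1: P = 185 kPa, V = 33.8 L, T = 271 K.
Step 2 — Polytropic n=1.43: T₂ = T₁(V₁/V₂)^(n−1) = 271×(0.595)^0.43 = 217 K; P₂ = P₁(V₁/V₂)^n = 87.9 kPa.
W = (P₁V₁−P₂V₂)/(n−1) = (185×33.8−87.9×56.8)/0.43 = 2900 J.
ΔU = nCvΔT = 2.77×12.5×(217−271) = -1870 J.
Q = ΔU + W = 1030 J.
Net over both steps: W = 2900 J, Q = -7430 J, ΔU = -10300 J.

-7430 J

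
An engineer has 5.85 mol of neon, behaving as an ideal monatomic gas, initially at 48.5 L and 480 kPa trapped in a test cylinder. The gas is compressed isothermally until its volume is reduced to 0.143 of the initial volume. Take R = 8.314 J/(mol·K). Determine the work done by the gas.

T₁ = P₁V₁/(nR) = 480×48.5/(5.85×8.314) = 479 K.
Isothermal: T stays 479 K; PV = const ⇒ V₂ = 6.94 L, P₂ = 3360 kPa.
W = nRT ln(V₂/V₁) = 5.85×8.314×479×ln(0.143) = -45300 J.

-45300 J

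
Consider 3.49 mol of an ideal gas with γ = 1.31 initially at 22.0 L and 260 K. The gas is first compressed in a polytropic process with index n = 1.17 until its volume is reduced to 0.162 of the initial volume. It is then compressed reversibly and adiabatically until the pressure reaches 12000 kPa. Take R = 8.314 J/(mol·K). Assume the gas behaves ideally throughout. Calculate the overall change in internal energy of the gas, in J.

P₁ = nRT₁/V₁ = 3.49×8.314×260/22.0 = 343 kPa.
Step 1 — Polytropic n=1.17: T₂ = T₁(V₁/V₂)^(n−1) = 260×(6.17)^0.17 = 354 K; P₂ = P₁(V₁/V₂)^n = 2880 kPa.
W = (P₁V₁−P₂V₂)/(n−1) = (343×22.0−2880×3.56)/0.17 = -16100 J.
ΔU = nCvΔT = 3.49×26.8×(354−260) = 8830 J.
Q = ΔU + W = -7270 J.
State after step 1: P = 2880 kPa, V = 3.56 L, T = 354 K.
Step 2 — Adiabatic: T₂/T₁ = (P₂/P₁)^((γ−1)/γ) ⇒ T₂ = 354×(4.16)^0.237 = 496 K; V₂ = 1.20 L.
ΔU = nCvΔT = 3.49×26.8×(496−354) = 13300 J.
Q = 0 for an adiabatic process, so W = −ΔU = -13300 J.
Net over both steps: W = -29400 J, Q = -7270 J, ΔU = 22100 J.

22100 J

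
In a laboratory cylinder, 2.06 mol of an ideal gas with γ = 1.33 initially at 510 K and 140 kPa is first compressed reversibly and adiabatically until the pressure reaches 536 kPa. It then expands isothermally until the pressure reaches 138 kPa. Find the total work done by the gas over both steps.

V₁ = nRT₁/P₁ = 2.06×8.314×510/140 = 62.4 L.
Step 1 — Adiabatic: T₂/T₁ = (P₂/P₁)^((γ−1)/γ) ⇒ T₂ = 510×(3.83)^0.248 = 712 K; V₂ = 22.7 L.
ΔU = nCvΔT = 2.06×25.2×(712−510) = 10500 J.
Q = 0 for an adiabatic process, so W = −ΔU = -10500 J.
State after step 1: P = 536 kPa, V = 22.7 L, T = 712 K.
Step 2 — Isothermal: T stays 712 K; PV = const ⇒ V₂ = 88.3 L, P₂ = 138 kPa.
ΔU = 0 (ideal gas, T constant).
W = nRT ln(V₂/V₁) = 2.06×8.314×712×ln(3.88) = 16500 J.
Q = ΔU + W = 16500 J.
Net over both steps: W = 6070 J, Q = 16500 J, ΔU = 10500 J.

6070 J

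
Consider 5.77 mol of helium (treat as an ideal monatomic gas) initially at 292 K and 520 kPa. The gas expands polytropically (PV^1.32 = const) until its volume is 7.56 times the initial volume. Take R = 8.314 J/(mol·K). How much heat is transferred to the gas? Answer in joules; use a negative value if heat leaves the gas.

V₁ = nRT₁/P₁ = 5.77×8.314×292/520 = 26.9 L.
Polytropic n=1.32: T₂ = T₁(V₁/V₂)^(n−1) = 292×(0.132)^0.32 = 153 K; P₂ = P₁(V₁/V₂)^n = 36.0 kPa.
W = (P₁V₁−P₂V₂)/(n−1) = (520×26.9−36.0×204)/0.32 = 20900 J.
ΔU = nCvΔT = 5.77×12.5×(153−292) = -10000 J.
Q = ΔU + W = 10800 J.

10800 J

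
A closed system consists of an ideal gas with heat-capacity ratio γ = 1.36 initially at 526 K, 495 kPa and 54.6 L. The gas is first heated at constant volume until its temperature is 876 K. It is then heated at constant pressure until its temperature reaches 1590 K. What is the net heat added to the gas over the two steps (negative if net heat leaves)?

n = P₁V₁/(RT₁) = 495×54.6/(8.314×526) = 6.18 mol.
Step 1 — Isochoric: V stays 54.6 L; P/T = const ⇒ T₂ = 876 K, P₂ = 824 kPa.
W = 0 (no volume change).
ΔU = nCvΔT = 6.18×23.1×(876−526) = 50000 J.
Q = ΔU = 50000 J.
State after step 1: P = 824 kPa, V = 54.6 L, T = 876 K.
Step 2 — Isobaric: P stays 824 kPa; V/T = const ⇒ T₂ = 1590 K, V₂ = 99.1 L.
W = PΔV = 824×(99.1−54.6) kPa·L = 36700 J.
ΔU = nCvΔT = 6.18×23.1×(1590−876) = 102000 J.
Q = ΔU + W = nCpΔT = 139000 J.
Net over both steps: W = 36700 J, Q = 189000 J, ΔU = 152000 J.

189000 J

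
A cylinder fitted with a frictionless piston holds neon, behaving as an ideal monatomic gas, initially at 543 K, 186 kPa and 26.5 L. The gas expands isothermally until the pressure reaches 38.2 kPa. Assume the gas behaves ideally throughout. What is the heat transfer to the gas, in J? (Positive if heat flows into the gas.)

7800 J

n = P₁V₁/(RT₁) = 186×26.5/(8.314×543) = 1.09 mol.
Isothermal: T stays 543 K; PV = const ⇒ V₂ = 129 L, P₂ = 38.2 kPa.
ΔU = 0 (ideal gas, T constant).
W = nRT ln(V₂/V₁) = 1.09×8.314×543×ln(4.87) = 7800 J.
Q = ΔU + W = 7800 J.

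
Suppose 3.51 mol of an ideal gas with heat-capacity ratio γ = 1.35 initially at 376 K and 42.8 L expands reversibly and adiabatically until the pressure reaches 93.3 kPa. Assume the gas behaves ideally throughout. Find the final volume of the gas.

P₁ = nRT₁/V₁ = 3.51×8.314×376/42.8 = 256 kPa.
Adiabatic: T₂/T₁ = (P₂/P₁)^((γ−1)/γ) ⇒ T₂ = 376×(0.364)^0.259 = 289 K; V₂ = 90.5 L.

90.5 L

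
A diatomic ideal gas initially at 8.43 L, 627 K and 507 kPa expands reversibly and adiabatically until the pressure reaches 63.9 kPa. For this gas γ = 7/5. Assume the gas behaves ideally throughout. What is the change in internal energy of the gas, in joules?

n = P₁V₁/(RT₁) = 507×8.43/(8.314×627) = 0.820 mol.
Adiabatic: T₂/T₁ = (P₂/P₁)^((γ−1)/γ) ⇒ T₂ = 627×(0.126)^0.286 = 347 K; V₂ = 37.0 L.
For an ideal gas ΔU = nCvΔT with Cv = (5/2)R = 20.8 J/(mol·K).
ΔU = 0.820×20.8×(347−627) = -4770 J.

-4770 J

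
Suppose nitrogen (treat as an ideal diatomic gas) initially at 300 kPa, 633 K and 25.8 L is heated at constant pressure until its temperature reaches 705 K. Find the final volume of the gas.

Isobaric: P stays 300 kPa; V/T = const ⇒ T₂ = 705 K, V₂ = 28.7 L.

28.7 L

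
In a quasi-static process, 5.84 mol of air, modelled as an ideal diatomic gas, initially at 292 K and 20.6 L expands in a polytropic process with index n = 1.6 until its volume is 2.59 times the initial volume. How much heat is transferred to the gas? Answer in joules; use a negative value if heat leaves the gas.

-5140 J

P₁ = nRT₁/V₁ = 5.84×8.314×292/20.6 = 688 kPa.
Polytropic n=1.6: T₂ = T₁(V₁/V₂)^(n−1) = 292×(0.386)^0.60 = 165 K; P₂ = P₁(V₁/V₂)^n = 150 kPa.
W = (P₁V₁−P₂V₂)/(n−1) = (688×20.6−150×53.4)/0.60 = 10300 J.
ΔU = nCvΔT = 5.84×20.8×(165−292) = -15400 J.
Q = ΔU + W = -5140 J.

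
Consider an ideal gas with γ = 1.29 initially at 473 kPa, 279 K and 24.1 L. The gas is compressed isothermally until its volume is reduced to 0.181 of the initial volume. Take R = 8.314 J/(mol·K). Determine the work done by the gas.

n = P₁V₁/(RT₁) = 473×24.1/(8.314×279) = 4.91 mol.
Isothermal: T stays 279 K; PV = const ⇒ V₂ = 4.36 L, P₂ = 2610 kPa.
W = nRT ln(V₂/V₁) = 4.91×8.314×279×ln(0.181) = -19500 J.

-19500 J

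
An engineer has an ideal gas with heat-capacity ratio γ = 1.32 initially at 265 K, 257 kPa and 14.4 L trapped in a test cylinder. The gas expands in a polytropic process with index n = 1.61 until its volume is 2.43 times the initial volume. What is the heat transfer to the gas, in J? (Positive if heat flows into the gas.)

n = P₁V₁/(RT₁) = 257×14.4/(8.314×265) = 1.68 mol.
Polytropic n=1.61: T₂ = T₁(V₁/V₂)^(n−1) = 265×(0.412)^0.61 = 154 K; P₂ = P₁(V₁/V₂)^n = 61.5 kPa.
W = (P₁V₁−P₂V₂)/(n−1) = (257×14.4−61.5×35.0)/0.61 = 2540 J.
ΔU = nCvΔT = 1.68×26.0×(154−265) = -4840 J.
Q = ΔU + W = -2300 J.

-2300 J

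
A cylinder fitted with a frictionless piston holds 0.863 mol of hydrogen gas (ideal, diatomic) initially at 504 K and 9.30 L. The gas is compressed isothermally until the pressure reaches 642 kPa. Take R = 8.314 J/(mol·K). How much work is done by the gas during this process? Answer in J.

-1810 J

P₁ = nRT₁/V₁ = 0.863×8.314×504/9.30 = 389 kPa.
Isothermal: T stays 504 K; PV = const ⇒ V₂ = 5.63 L, P₂ = 642 kPa.
W = nRT ln(V₂/V₁) = 0.863×8.314×504×ln(0.606) = -1810 J.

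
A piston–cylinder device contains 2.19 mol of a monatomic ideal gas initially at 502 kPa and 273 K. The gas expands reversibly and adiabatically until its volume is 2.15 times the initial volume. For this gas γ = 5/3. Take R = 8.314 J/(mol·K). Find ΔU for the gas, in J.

V₁ = nRT₁/P₁ = 2.19×8.314×273/502 = 9.90 L.
Adiabatic: TV^(γ−1) = const ⇒ T₂ = 273×(0.465)^0.667 = 164 K; PV^γ = const ⇒ P₂ = 140 kPa.
For an ideal gas ΔU = nCvΔT with Cv = (3/2)R = 12.5 J/(mol·K).
ΔU = 2.19×12.5×(164−273) = -2980 J.

-2980 J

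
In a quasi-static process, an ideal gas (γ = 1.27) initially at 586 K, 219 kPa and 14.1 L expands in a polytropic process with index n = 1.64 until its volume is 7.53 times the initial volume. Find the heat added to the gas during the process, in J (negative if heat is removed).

n = P₁V₁/(RT₁) = 219×14.1/(8.314×586) = 0.634 mol.
Polytropic n=1.64: T₂ = T₁(V₁/V₂)^(n−1) = 586×(0.133)^0.64 = 161 K; P₂ = P₁(V₁/V₂)^n = 7.99 kPa.
W = (P₁V₁−P₂V₂)/(n−1) = (219×14.1−7.99×106)/0.64 = 3500 J.
ΔU = nCvΔT = 0.634×30.8×(161−586) = -8300 J.
Q = ΔU + W = -4800 J.

-4800 J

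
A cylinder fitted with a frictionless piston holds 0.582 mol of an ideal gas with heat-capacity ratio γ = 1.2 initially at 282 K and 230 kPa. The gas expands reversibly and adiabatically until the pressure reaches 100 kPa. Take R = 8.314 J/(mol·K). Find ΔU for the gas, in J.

-884 J

V₁ = nRT₁/P₁ = 0.582×8.314×282/230 = 5.93 L.
Adiabatic: T₂/T₁ = (P₂/P₁)^((γ−1)/γ) ⇒ T₂ = 282×(0.435)^0.167 = 245 K; V₂ = 11.9 L.
For an ideal gas ΔU = nCvΔT with Cv = R/(γ−1) = 41.6 J/(mol·K).
ΔU = 0.582×41.6×(245−282) = -884 J.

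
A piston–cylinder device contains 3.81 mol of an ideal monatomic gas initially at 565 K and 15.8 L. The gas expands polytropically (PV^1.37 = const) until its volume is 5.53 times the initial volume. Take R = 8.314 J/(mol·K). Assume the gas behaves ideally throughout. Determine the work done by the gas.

P₁ = nRT₁/V₁ = 3.81×8.314×565/15.8 = 1130 kPa.
Polytropic n=1.37: T₂ = T₁(V₁/V₂)^(n−1) = 565×(0.181)^0.37 = 300 K; P₂ = P₁(V₁/V₂)^n = 109 kPa.
W = (P₁V₁−P₂V₂)/(n−1) = (1130×15.8−109×87.4)/0.37 = 22700 J.

22700 J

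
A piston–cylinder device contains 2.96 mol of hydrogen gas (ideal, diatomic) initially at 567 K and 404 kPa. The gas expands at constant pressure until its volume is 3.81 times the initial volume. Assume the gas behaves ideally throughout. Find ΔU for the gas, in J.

V₁ = nRT₁/P₁ = 2.96×8.314×567/404 = 34.5 L.
Isobaric: P stays 404 kPa; V/T = const ⇒ T₂ = 2160 K, V₂ = 132 L.
For an ideal gas ΔU = nCvΔT with Cv = (5/2)R = 20.8 J/(mol·K).
ΔU = 2.96×20.8×(2160−567) = 98000 J.

98000 J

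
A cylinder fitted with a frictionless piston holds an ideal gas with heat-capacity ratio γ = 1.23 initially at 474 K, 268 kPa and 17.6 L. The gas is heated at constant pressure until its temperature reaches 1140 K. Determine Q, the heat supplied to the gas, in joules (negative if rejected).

35400 J

n = P₁V₁/(RT₁) = 268×17.6/(8.314×474) = 1.20 mol.
Isobaric: P stays 268 kPa; V/T = const ⇒ T₂ = 1140 K, V₂ = 42.3 L.
W = PΔV = 268×(42.3−17.6) kPa·L = 6630 J.
ΔU = nCvΔT = 1.20×36.1×(1140−474) = 28800 J.
Q = ΔU + W = nCpΔT = 35400 J.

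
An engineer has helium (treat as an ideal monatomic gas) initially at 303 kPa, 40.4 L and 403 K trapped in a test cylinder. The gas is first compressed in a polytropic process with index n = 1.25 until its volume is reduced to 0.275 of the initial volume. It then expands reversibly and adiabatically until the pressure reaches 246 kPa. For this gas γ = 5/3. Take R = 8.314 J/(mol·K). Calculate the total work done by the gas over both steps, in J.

-5530 J

n = P₁V₁/(RT₁) = 303×40.4/(8.314×403) = 3.65 mol.
Step 1 — Polytropic n=1.25: T₂ = T₁(V₁/V₂)^(n−1) = 403×(3.64)^0.25 = 557 K; P₂ = P₁(V₁/V₂)^n = 1520 kPa.
W = (P₁V₁−P₂V₂)/(n−1) = (303×40.4−1520×11.1)/0.25 = -18700 J.
ΔU = nCvΔT = 3.65×12.5×(557−403) = 6990 J.
Q = ΔU + W = -11700 J.
State after step 1: P = 1520 kPa, V = 11.1 L, T = 557 K.
Step 2 — Adiabatic: T₂/T₁ = (P₂/P₁)^((γ−1)/γ) ⇒ T₂ = 557×(0.162)^0.400 = 268 K; V₂ = 33.2 L.
ΔU = nCvΔT = 3.65×12.5×(268−557) = -13100 J.
Q = 0 for an adiabatic process, so W = −ΔU = 13100 J.
Net over both steps: W = -5530 J, Q = -11700 J, ΔU = -6130 J.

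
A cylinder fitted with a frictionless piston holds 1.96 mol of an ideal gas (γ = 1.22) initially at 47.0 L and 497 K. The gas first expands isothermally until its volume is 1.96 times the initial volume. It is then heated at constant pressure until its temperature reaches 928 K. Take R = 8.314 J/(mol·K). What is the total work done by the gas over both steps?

P₁ = nRT₁/V₁ = 1.96×8.314×497/47.0 = 172 kPa.
Step 1 — Isothermal: T stays 497 K; PV = const ⇒ V₂ = 92.1 L, P₂ = 87.9 kPa.
ΔU = 0 (ideal gas, T constant).
W = nRT ln(V₂/V₁) = 1.96×8.314×497×ln(1.96) = 5450 J.
Q = ΔU + W = 5450 J.
State after step 1: P = 87.9 kPa, V = 92.1 L, T = 497 K.
Step 2 — Isobaric: P stays 87.9 kPa; V/T = const ⇒ T₂ = 928 K, V₂ = 172 L.
W = PΔV = 87.9×(172−92.1) kPa·L = 7020 J.
ΔU = nCvΔT = 1.96×37.8×(928−497) = 31900 J.
Q = ΔU + W = nCpΔT = 38900 J.
Net over both steps: W = 12500 J, Q = 44400 J, ΔU = 31900 J.

12500 J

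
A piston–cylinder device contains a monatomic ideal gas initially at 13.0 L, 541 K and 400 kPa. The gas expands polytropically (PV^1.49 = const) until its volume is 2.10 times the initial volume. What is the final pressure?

132 kPa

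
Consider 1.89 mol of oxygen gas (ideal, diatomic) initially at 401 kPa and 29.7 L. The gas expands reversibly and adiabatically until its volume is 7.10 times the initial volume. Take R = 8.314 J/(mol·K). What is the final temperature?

T₁ = P₁V₁/(nR) = 401×29.7/(1.89×8.314) = 758 K.
Adiabatic: TV^(γ−1) = const ⇒ T₂ = 758×(0.141)^0.400 = 346 K; PV^γ = const ⇒ P₂ = 25.8 kPa.

346 K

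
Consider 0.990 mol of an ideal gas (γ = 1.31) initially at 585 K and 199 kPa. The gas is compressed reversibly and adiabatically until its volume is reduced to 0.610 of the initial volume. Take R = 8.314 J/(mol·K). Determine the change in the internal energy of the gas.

V₁ = nRT₁/P₁ = 0.990×8.314×585/199 = 24.2 L.
Adiabatic: TV^(γ−1) = const ⇒ T₂ = 585×(1.64)^0.310 = 682 K; PV^γ = const ⇒ P₂ = 380 kPa.
For an ideal gas ΔU = nCvΔT with Cv = R/(γ−1) = 26.8 J/(mol·K).
ΔU = 0.990×26.8×(682−585) = 2570 J.

2570 J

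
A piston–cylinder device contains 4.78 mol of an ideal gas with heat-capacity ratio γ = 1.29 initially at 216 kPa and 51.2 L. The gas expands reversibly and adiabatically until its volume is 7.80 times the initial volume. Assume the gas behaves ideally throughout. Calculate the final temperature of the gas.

T₁ = P₁V₁/(nR) = 216×51.2/(4.78×8.314) = 278 K.
Adiabatic: TV^(γ−1) = const ⇒ T₂ = 278×(0.128)^0.290 = 153 K; PV^γ = const ⇒ P₂ = 15.3 kPa.

153 K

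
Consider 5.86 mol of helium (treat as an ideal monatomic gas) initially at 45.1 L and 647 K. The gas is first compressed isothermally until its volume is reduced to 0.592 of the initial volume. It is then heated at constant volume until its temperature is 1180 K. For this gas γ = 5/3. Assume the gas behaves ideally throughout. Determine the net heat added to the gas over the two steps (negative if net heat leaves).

22400 J

P₁ = nRT₁/V₁ = 5.86×8.314×647/45.1 = 699 kPa.
Step 1 — Isothermal: T stays 647 K; PV = const ⇒ V₂ = 26.7 L, P₂ = 1180 kPa.
ΔU = 0 (ideal gas, T constant).
W = nRT ln(V₂/V₁) = 5.86×8.314×647×ln(0.592) = -16500 J.
Q = ΔU + W = -16500 J.
State after step 1: P = 1180 kPa, V = 26.7 L, T = 647 K.
Step 2 — Isochoric: V stays 26.7 L; P/T = const ⇒ T₂ = 1180 K, P₂ = 2150 kPa.
W = 0 (no volume change).
ΔU = nCvΔT = 5.86×12.5×(1180−647) = 39000 J.
Q = ΔU = 39000 J.
Net over both steps: W = -16500 J, Q = 22400 J, ΔU = 39000 J.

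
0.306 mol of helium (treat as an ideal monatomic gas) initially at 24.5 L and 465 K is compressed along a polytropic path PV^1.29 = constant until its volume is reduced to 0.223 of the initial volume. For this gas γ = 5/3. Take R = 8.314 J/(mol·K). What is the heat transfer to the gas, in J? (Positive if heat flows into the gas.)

P₁ = nRT₁/V₁ = 0.306×8.314×465/24.5 = 48.3 kPa.
Polytropic n=1.29: T₂ = T₁(V₁/V₂)^(n−1) = 465×(4.48)^0.29 = 719 K; P₂ = P₁(V₁/V₂)^n = 335 kPa.
W = (P₁V₁−P₂V₂)/(n−1) = (48.3×24.5−335×5.46)/0.29 = -2220 J.
ΔU = nCvΔT = 0.306×12.5×(719−465) = 968 J.
Q = ΔU + W = -1260 J.

-1260 J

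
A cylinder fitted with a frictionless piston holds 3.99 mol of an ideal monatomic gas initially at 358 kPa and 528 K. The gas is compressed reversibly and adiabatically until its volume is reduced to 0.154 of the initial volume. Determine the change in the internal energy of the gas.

65200 J

V₁ = nRT₁/P₁ = 3.99×8.314×528/358 = 48.9 L.
Adiabatic: TV^(γ−1) = const ⇒ T₂ = 528×(6.49)^0.667 = 1840 K; PV^γ = const ⇒ P₂ = 8090 kPa.
For an ideal gas ΔU = nCvΔT with Cv = (3/2)R = 12.5 J/(mol·K).
ΔU = 3.99×12.5×(1840−528) = 65200 J.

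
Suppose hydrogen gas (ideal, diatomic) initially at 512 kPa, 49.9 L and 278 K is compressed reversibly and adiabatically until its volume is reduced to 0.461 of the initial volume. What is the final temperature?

379 K

Adiabatic: TV^(γ−1) = const ⇒ T₂ = 278×(2.17)^0.400 = 379 K; PV^γ = const ⇒ P₂ = 1510 kPa.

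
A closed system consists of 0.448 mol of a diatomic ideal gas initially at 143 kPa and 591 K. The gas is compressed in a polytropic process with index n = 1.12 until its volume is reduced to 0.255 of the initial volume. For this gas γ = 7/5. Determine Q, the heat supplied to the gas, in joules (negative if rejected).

-2290 J

V₁ = nRT₁/P₁ = 0.448×8.314×591/143 = 15.4 L.
Polytropic n=1.12: T₂ = T₁(V₁/V₂)^(n−1) = 591×(3.92)^0.12 = 696 K; P₂ = P₁(V₁/V₂)^n = 661 kPa.
W = (P₁V₁−P₂V₂)/(n−1) = (143×15.4−661×3.93)/0.12 = -3270 J.
ΔU = nCvΔT = 0.448×20.8×(696−591) = 981 J.
Q = ΔU + W = -2290 J.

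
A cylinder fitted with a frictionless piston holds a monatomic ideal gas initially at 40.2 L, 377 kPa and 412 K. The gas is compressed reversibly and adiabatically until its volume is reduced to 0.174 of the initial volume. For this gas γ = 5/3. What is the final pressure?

6950 kPa

Adiabatic: TV^(γ−1) = const ⇒ T₂ = 412×(5.75)^0.667 = 1320 K; PV^γ = const ⇒ P₂ = 6950 kPa.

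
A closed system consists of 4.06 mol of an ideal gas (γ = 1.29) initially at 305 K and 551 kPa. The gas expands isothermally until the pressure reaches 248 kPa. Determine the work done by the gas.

V₁ = nRT₁/P₁ = 4.06×8.314×305/551 = 18.7 L.
Isothermal: T stays 305 K; PV = const ⇒ V₂ = 41.5 L, P₂ = 248 kPa.
W = nRT ln(V₂/V₁) = 4.06×8.314×305×ln(2.22) = 8220 J.

8220 J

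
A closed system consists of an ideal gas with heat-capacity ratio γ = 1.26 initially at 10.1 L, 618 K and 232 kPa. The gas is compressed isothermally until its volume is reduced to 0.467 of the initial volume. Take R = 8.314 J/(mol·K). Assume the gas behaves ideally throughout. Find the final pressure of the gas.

497 kPa

Isothermal: T stays 618 K; PV = const ⇒ V₂ = 4.72 L, P₂ = 497 kPa.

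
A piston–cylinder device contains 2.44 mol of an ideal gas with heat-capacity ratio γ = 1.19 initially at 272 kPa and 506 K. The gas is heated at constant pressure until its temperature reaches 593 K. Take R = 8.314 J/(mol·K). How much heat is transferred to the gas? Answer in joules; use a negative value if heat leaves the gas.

11100 J

V₁ = nRT₁/P₁ = 2.44×8.314×506/272 = 37.7 L.
Isobaric: P stays 272 kPa; V/T = const ⇒ T₂ = 593 K, V₂ = 44.2 L.
W = PΔV = 272×(44.2−37.7) kPa·L = 1760 J.
ΔU = nCvΔT = 2.44×43.8×(593−506) = 9290 J.
Q = ΔU + W = nCpΔT = 11100 J.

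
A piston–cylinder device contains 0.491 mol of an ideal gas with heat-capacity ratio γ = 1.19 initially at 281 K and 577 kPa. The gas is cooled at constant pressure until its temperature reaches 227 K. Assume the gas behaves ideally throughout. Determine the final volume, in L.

1.61 L

V₁ = nRT₁/P₁ = 0.491×8.314×281/577 = 1.99 L.
Isobaric: P stays 577 kPa; V/T = const ⇒ T₂ = 227 K, V₂ = 1.61 L.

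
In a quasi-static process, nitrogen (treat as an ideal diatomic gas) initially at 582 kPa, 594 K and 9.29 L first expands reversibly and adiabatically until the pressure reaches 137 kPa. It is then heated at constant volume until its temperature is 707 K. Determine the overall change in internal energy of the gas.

n = P₁V₁/(RT₁) = 582×9.29/(8.314×594) = 1.09 mol.
Step 1 — Adiabatic: T₂/T₁ = (P₂/P₁)^((γ−1)/γ) ⇒ T₂ = 594×(0.235)^0.286 = 393 K; V₂ = 26.1 L.
ΔU = nCvΔT = 1.09×20.8×(393−594) = -4580 J.
Q = 0 for an adiabatic process, so W = −ΔU = 4580 J.
State after step 1: P = 137 kPa, V = 26.1 L, T = 393 K.
Step 2 — Isochoric: V stays 26.1 L; P/T = const ⇒ T₂ = 707 K, P₂ = 247 kPa.
W = 0 (no volume change).
ΔU = nCvΔT = 1.09×20.8×(707−393) = 7150 J.
Q = ΔU = 7150 J.
Net over both steps: W = 4580 J, Q = 7150 J, ΔU = 2570 J.

2570 J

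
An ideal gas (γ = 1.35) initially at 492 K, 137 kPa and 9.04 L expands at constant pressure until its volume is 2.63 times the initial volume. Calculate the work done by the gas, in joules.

2020 J

n = P₁V₁/(RT₁) = 137×9.04/(8.314×492) = 0.303 mol.
Isobaric: P stays 137 kPa; V/T = const ⇒ T₂ = 1290 K, V₂ = 23.8 L.
W = PΔV = 137×(23.8−9.04) kPa·L = 2020 J.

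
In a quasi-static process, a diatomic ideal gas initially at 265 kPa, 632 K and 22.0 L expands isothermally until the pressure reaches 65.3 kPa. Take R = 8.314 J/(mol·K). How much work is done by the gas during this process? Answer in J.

n = P₁V₁/(RT₁) = 265×22.0/(8.314×632) = 1.11 mol.
Isothermal: T stays 632 K; PV = const ⇒ V₂ = 89.3 L, P₂ = 65.3 kPa.
W = nRT ln(V₂/V₁) = 1.11×8.314×632×ln(4.06) = 8170 J.

8170 J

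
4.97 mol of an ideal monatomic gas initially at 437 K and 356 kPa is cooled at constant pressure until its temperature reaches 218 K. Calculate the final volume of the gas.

V₁ = nRT₁/P₁ = 4.97×8.314×437/356 = 50.7 L.
Isobaric: P stays 356 kPa; V/T = const ⇒ T₂ = 218 K, V₂ = 25.3 L.

25.3 L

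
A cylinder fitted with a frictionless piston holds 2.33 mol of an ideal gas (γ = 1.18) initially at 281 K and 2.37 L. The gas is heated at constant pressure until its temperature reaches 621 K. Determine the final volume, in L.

P₁ = nRT₁/V₁ = 2.33×8.314×281/2.37 = 2300 kPa.
Isobaric: P stays 2300 kPa; V/T = const ⇒ T₂ = 621 K, V₂ = 5.24 L.

5.24 L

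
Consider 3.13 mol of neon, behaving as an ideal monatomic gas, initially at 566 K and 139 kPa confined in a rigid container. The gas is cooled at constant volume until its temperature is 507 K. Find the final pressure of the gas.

V₁ = nRT₁/P₁ = 3.13×8.314×566/139 = 106 L.
Isochoric: V stays 106 L; P/T = const ⇒ T₂ = 507 K, P₂ = 125 kPa.

125 kPa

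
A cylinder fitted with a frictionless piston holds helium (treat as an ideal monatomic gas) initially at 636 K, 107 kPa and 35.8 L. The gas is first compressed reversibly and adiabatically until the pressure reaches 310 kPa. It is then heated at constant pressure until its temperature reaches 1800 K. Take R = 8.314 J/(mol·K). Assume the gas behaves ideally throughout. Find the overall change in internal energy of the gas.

n = P₁V₁/(RT₁) = 107×35.8/(8.314×636) = 0.724 mol.
Step 1 — Adiabatic: T₂/T₁ = (P₂/P₁)^((γ−1)/γ) ⇒ T₂ = 636×(2.90)^0.400 = 973 K; V₂ = 18.9 L.
ΔU = nCvΔT = 0.724×12.5×(973−636) = 3050 J.
Q = 0 for an adiabatic process, so W = −ΔU = -3050 J.
State after step 1: P = 310 kPa, V = 18.9 L, T = 973 K.
Step 2 — Isobaric: P stays 310 kPa; V/T = const ⇒ T₂ = 1800 K, V₂ = 35.0 L.
W = PΔV = 310×(35.0−18.9) kPa·L = 4980 J.
ΔU = nCvΔT = 0.724×12.5×(1800−973) = 7470 J.
Q = ΔU + W = nCpΔT = 12400 J.
Net over both steps: W = 1930 J, Q = 12400 J, ΔU = 10500 J.

10500 J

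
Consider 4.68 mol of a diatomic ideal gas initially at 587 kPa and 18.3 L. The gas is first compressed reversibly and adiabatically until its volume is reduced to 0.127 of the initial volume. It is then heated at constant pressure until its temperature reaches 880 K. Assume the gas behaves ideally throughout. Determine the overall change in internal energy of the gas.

T₁ = P₁V₁/(nR) = 587×18.3/(4.68×8.314) = 276 K.
Step 1 — Adiabatic: TV^(γ−1) = const ⇒ T₂ = 276×(7.87)^0.400 = 630 K; PV^γ = const ⇒ P₂ = 10600 kPa.
ΔU = nCvΔT = 4.68×20.8×(630−276) = 34500 J.
Q = 0 for an adiabatic process, so W = −ΔU = -34500 J.
State after step 1: P = 10600 kPa, V = 2.32 L, T = 630 K.
Step 2 — Isobaric: P stays 10600 kPa; V/T = const ⇒ T₂ = 880 K, V₂ = 3.25 L.
W = PΔV = 10600×(3.25−2.32) kPa·L = 9720 J.
ΔU = nCvΔT = 4.68×20.8×(880−630) = 24300 J.
Q = ΔU + W = nCpΔT = 34000 J.
Net over both steps: W = -24700 J, Q = 34000 J, ΔU = 58700 J.

58700 J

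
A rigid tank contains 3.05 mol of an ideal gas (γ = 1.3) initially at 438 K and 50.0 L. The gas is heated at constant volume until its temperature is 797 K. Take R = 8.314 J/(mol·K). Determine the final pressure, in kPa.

404 kPa

P₁ = nRT₁/V₁ = 3.05×8.314×438/50.0 = 222 kPa.
Isochoric: V stays 50.0 L; P/T = const ⇒ T₂ = 797 K, P₂ = 404 kPa.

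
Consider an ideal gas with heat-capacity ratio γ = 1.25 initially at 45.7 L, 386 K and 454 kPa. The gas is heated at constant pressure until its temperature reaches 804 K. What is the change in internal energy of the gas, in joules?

n = P₁V₁/(RT₁) = 454×45.7/(8.314×386) = 6.47 mol.
Isobaric: P stays 454 kPa; V/T = const ⇒ T₂ = 804 K, V₂ = 95.2 L.
For an ideal gas ΔU = nCvΔT with Cv = R/(γ−1) = 33.3 J/(mol·K).
ΔU = 6.47×33.3×(804−386) = 89900 J.

89900 J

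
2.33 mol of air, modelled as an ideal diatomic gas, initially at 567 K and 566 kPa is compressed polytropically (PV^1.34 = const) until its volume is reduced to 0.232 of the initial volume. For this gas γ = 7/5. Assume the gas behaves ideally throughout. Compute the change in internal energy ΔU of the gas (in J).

V₁ = nRT₁/P₁ = 2.33×8.314×567/566 = 19.4 L.
Polytropic n=1.34: T₂ = T₁(V₁/V₂)^(n−1) = 567×(4.31)^0.34 = 932 K; P₂ = P₁(V₁/V₂)^n = 4010 kPa.
For an ideal gas ΔU = nCvΔT with Cv = (5/2)R = 20.8 J/(mol·K).
ΔU = 2.33×20.8×(932−567) = 17700 J.

17700 J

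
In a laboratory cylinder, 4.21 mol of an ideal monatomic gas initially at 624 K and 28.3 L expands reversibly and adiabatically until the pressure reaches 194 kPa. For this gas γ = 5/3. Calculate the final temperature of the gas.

359 K

P₁ = nRT₁/V₁ = 4.21×8.314×624/28.3 = 772 kPa.
Adiabatic: T₂/T₁ = (P₂/P₁)^((γ−1)/γ) ⇒ T₂ = 624×(0.251)^0.400 = 359 K; V₂ = 64.8 L.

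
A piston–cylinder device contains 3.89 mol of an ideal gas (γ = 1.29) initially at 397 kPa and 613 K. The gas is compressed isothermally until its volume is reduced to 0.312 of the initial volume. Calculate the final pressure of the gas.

1270 kPa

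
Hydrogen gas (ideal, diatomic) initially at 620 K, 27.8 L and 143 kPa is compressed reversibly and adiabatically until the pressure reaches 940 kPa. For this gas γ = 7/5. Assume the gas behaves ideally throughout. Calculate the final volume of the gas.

7.24 L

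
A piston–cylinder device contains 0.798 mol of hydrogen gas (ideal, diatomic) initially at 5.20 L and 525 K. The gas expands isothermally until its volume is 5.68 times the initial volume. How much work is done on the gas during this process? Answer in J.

P₁ = nRT₁/V₁ = 0.798×8.314×525/5.20 = 670 kPa.
Isothermal: T stays 525 K; PV = const ⇒ V₂ = 29.5 L, P₂ = 118 kPa.
W = nRT ln(V₂/V₁) = 0.798×8.314×525×ln(5.68) = 6050 J.
Work done on the gas = −W_by = -6050 J.

-6050 J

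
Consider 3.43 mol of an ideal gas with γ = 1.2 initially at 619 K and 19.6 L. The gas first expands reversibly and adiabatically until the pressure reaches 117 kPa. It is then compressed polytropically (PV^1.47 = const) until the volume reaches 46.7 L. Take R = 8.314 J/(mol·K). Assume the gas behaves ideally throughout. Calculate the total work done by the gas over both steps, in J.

P₁ = nRT₁/V₁ = 3.43×8.314×619/19.6 = 901 kPa.
Step 1 — Adiabatic: T₂/T₁ = (P₂/P₁)^((γ−1)/γ) ⇒ T₂ = 619×(0.130)^0.167 = 441 K; V₂ = 107 L.
ΔU = nCvΔT = 3.43×41.6×(441−619) = -25400 J.
Q = 0 for an adiabatic process, so W = −ΔU = 25400 J.
State after step 1: P = 117 kPa, V = 107 L, T = 441 K.
Step 2 — Polytropic n=1.47: T₂ = T₁(V₁/V₂)^(n−1) = 441×(2.30)^0.47 = 651 K; P₂ = P₁(V₁/V₂)^n = 398 kPa.
W = (P₁V₁−P₂V₂)/(n−1) = (117×107−398×46.7)/0.47 = -12800 J.
ΔU = nCvΔT = 3.43×41.6×(651−441) = 30100 J.
Q = ΔU + W = 17300 J.
Net over both steps: W = 12600 J, Q = 17300 J, ΔU = 4630 J.

12600 J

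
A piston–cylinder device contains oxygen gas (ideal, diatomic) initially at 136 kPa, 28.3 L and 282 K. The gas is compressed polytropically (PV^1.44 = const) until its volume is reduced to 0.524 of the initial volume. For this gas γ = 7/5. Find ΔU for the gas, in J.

3160 J

n = P₁V₁/(RT₁) = 136×28.3/(8.314×282) = 1.64 mol.
Polytropic n=1.44: T₂ = T₁(V₁/V₂)^(n−1) = 282×(1.91)^0.44 = 375 K; P₂ = P₁(V₁/V₂)^n = 345 kPa.
For an ideal gas ΔU = nCvΔT with Cv = (5/2)R = 20.8 J/(mol·K).
ΔU = 1.64×20.8×(375−282) = 3160 J.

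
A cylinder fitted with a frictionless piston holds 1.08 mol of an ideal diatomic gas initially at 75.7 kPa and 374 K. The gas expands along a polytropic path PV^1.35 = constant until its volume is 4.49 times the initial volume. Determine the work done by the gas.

V₁ = nRT₁/P₁ = 1.08×8.314×374/75.7 = 44.4 L.
Polytropic n=1.35: T₂ = T₁(V₁/V₂)^(n−1) = 374×(0.223)^0.35 = 221 K; P₂ = P₁(V₁/V₂)^n = 9.97 kPa.
W = (P₁V₁−P₂V₂)/(n−1) = (75.7×44.4−9.97×199)/0.35 = 3920 J.

3920 J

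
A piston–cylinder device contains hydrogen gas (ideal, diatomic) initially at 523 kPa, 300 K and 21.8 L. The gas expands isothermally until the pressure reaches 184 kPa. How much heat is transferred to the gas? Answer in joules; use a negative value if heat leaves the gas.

n = P₁V₁/(RT₁) = 523×21.8/(8.314×300) = 4.57 mol.
Isothermal: T stays 300 K; PV = const ⇒ V₂ = 62.0 L, P₂ = 184 kPa.
ΔU = 0 (ideal gas, T constant).
W = nRT ln(V₂/V₁) = 4.57×8.314×300×ln(2.84) = 11900 J.
Q = ΔU + W = 11900 J.

11900 J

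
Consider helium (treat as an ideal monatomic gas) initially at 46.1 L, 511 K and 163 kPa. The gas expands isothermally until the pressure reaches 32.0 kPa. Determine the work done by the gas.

n = P₁V₁/(RT₁) = 163×46.1/(8.314×511) = 1.77 mol.
Isothermal: T stays 511 K; PV = const ⇒ V₂ = 235 L, P₂ = 32.0 kPa.
W = nRT ln(V₂/V₁) = 1.77×8.314×511×ln(5.09) = 12200 J.

12200 J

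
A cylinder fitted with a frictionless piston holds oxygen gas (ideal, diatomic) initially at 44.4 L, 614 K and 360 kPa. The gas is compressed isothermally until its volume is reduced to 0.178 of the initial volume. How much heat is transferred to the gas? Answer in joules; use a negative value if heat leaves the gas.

-27600 J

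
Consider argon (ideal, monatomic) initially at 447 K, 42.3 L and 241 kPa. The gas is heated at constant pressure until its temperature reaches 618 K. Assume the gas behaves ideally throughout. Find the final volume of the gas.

Isobaric: P stays 241 kPa; V/T = const ⇒ T₂ = 618 K, V₂ = 58.5 L.

58.5 L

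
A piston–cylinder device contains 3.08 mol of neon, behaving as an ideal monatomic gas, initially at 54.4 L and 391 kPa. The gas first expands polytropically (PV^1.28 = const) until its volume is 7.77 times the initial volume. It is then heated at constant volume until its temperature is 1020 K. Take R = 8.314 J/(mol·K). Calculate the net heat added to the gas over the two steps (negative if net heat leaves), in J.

40500 J

T₁ = P₁V₁/(nR) = 391×54.4/(3.08×8.314) = 831 K.
Step 1 — Polytropic n=1.28: T₂ = T₁(V₁/V₂)^(n−1) = 831×(0.129)^0.28 = 468 K; P₂ = P₁(V₁/V₂)^n = 28.3 kPa.
W = (P₁V₁−P₂V₂)/(n−1) = (391×54.4−28.3×423)/0.28 = 33200 J.
ΔU = nCvΔT = 3.08×12.5×(468−831) = -13900 J.
Q = ΔU + W = 19200 J.
State after step 1: P = 28.3 kPa, V = 423 L, T = 468 K.
Step 2 — Isochoric: V stays 423 L; P/T = const ⇒ T₂ = 1020 K, P₂ = 61.8 kPa.
W = 0 (no volume change).
ΔU = nCvΔT = 3.08×12.5×(1020−468) = 21200 J.
Q = ΔU = 21200 J.
Net over both steps: W = 33200 J, Q = 40500 J, ΔU = 7270 J.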